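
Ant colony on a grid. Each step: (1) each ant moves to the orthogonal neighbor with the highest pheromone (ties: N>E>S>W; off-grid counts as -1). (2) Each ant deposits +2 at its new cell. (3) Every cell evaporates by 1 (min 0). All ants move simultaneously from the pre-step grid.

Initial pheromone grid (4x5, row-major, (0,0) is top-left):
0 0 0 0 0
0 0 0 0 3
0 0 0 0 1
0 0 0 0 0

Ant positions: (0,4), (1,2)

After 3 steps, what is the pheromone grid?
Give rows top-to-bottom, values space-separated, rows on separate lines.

After step 1: ants at (1,4),(0,2)
  0 0 1 0 0
  0 0 0 0 4
  0 0 0 0 0
  0 0 0 0 0
After step 2: ants at (0,4),(0,3)
  0 0 0 1 1
  0 0 0 0 3
  0 0 0 0 0
  0 0 0 0 0
After step 3: ants at (1,4),(0,4)
  0 0 0 0 2
  0 0 0 0 4
  0 0 0 0 0
  0 0 0 0 0

0 0 0 0 2
0 0 0 0 4
0 0 0 0 0
0 0 0 0 0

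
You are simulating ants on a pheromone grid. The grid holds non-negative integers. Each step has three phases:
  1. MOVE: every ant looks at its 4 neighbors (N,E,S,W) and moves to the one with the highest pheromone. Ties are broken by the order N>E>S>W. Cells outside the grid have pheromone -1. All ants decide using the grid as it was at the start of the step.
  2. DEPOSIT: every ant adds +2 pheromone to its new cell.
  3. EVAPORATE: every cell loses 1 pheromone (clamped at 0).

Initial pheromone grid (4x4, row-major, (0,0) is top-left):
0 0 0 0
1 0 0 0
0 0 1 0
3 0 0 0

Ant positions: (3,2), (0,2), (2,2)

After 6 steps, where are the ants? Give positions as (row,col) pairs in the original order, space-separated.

Step 1: ant0:(3,2)->N->(2,2) | ant1:(0,2)->E->(0,3) | ant2:(2,2)->N->(1,2)
  grid max=2 at (2,2)
Step 2: ant0:(2,2)->N->(1,2) | ant1:(0,3)->S->(1,3) | ant2:(1,2)->S->(2,2)
  grid max=3 at (2,2)
Step 3: ant0:(1,2)->S->(2,2) | ant1:(1,3)->W->(1,2) | ant2:(2,2)->N->(1,2)
  grid max=5 at (1,2)
Step 4: ant0:(2,2)->N->(1,2) | ant1:(1,2)->S->(2,2) | ant2:(1,2)->S->(2,2)
  grid max=7 at (2,2)
Step 5: ant0:(1,2)->S->(2,2) | ant1:(2,2)->N->(1,2) | ant2:(2,2)->N->(1,2)
  grid max=9 at (1,2)
Step 6: ant0:(2,2)->N->(1,2) | ant1:(1,2)->S->(2,2) | ant2:(1,2)->S->(2,2)
  grid max=11 at (2,2)

(1,2) (2,2) (2,2)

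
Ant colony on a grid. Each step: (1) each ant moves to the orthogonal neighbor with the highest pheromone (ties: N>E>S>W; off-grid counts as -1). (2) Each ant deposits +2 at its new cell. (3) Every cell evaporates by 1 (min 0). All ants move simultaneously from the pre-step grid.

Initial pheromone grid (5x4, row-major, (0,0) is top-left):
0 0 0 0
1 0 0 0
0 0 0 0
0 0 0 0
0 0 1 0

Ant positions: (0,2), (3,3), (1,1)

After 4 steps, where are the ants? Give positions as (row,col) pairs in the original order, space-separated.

Step 1: ant0:(0,2)->E->(0,3) | ant1:(3,3)->N->(2,3) | ant2:(1,1)->W->(1,0)
  grid max=2 at (1,0)
Step 2: ant0:(0,3)->S->(1,3) | ant1:(2,3)->N->(1,3) | ant2:(1,0)->N->(0,0)
  grid max=3 at (1,3)
Step 3: ant0:(1,3)->N->(0,3) | ant1:(1,3)->N->(0,3) | ant2:(0,0)->S->(1,0)
  grid max=3 at (0,3)
Step 4: ant0:(0,3)->S->(1,3) | ant1:(0,3)->S->(1,3) | ant2:(1,0)->N->(0,0)
  grid max=5 at (1,3)

(1,3) (1,3) (0,0)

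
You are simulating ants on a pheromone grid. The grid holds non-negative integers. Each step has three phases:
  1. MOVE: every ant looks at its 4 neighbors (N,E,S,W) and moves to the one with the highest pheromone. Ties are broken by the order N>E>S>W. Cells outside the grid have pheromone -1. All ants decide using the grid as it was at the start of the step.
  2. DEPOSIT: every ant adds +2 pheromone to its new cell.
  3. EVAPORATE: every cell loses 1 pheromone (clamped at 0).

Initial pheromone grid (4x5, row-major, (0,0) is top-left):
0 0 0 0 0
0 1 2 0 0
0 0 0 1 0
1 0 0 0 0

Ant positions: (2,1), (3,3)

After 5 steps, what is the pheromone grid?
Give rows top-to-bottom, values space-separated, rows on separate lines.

After step 1: ants at (1,1),(2,3)
  0 0 0 0 0
  0 2 1 0 0
  0 0 0 2 0
  0 0 0 0 0
After step 2: ants at (1,2),(1,3)
  0 0 0 0 0
  0 1 2 1 0
  0 0 0 1 0
  0 0 0 0 0
After step 3: ants at (1,3),(1,2)
  0 0 0 0 0
  0 0 3 2 0
  0 0 0 0 0
  0 0 0 0 0
After step 4: ants at (1,2),(1,3)
  0 0 0 0 0
  0 0 4 3 0
  0 0 0 0 0
  0 0 0 0 0
After step 5: ants at (1,3),(1,2)
  0 0 0 0 0
  0 0 5 4 0
  0 0 0 0 0
  0 0 0 0 0

0 0 0 0 0
0 0 5 4 0
0 0 0 0 0
0 0 0 0 0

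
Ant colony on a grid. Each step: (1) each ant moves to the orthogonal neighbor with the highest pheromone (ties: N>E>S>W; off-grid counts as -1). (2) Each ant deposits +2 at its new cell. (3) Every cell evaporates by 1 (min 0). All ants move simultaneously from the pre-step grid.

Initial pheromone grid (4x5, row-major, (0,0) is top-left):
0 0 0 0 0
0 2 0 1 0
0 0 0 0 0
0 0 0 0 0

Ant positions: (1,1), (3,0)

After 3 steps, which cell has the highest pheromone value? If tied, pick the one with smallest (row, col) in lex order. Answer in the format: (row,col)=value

Answer: (1,1)=3

Derivation:
Step 1: ant0:(1,1)->N->(0,1) | ant1:(3,0)->N->(2,0)
  grid max=1 at (0,1)
Step 2: ant0:(0,1)->S->(1,1) | ant1:(2,0)->N->(1,0)
  grid max=2 at (1,1)
Step 3: ant0:(1,1)->W->(1,0) | ant1:(1,0)->E->(1,1)
  grid max=3 at (1,1)
Final grid:
  0 0 0 0 0
  2 3 0 0 0
  0 0 0 0 0
  0 0 0 0 0
Max pheromone 3 at (1,1)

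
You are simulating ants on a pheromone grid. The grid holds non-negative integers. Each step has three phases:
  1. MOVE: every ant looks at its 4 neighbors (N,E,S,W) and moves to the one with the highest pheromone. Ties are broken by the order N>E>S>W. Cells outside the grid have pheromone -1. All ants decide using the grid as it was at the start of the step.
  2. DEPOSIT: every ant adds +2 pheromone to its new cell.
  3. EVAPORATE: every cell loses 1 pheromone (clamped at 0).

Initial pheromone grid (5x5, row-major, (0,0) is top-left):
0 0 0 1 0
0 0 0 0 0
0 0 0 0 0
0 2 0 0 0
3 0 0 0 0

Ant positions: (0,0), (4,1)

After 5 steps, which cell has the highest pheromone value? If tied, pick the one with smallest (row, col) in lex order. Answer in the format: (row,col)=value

Answer: (4,0)=4

Derivation:
Step 1: ant0:(0,0)->E->(0,1) | ant1:(4,1)->W->(4,0)
  grid max=4 at (4,0)
Step 2: ant0:(0,1)->E->(0,2) | ant1:(4,0)->N->(3,0)
  grid max=3 at (4,0)
Step 3: ant0:(0,2)->E->(0,3) | ant1:(3,0)->S->(4,0)
  grid max=4 at (4,0)
Step 4: ant0:(0,3)->E->(0,4) | ant1:(4,0)->N->(3,0)
  grid max=3 at (4,0)
Step 5: ant0:(0,4)->S->(1,4) | ant1:(3,0)->S->(4,0)
  grid max=4 at (4,0)
Final grid:
  0 0 0 0 0
  0 0 0 0 1
  0 0 0 0 0
  0 0 0 0 0
  4 0 0 0 0
Max pheromone 4 at (4,0)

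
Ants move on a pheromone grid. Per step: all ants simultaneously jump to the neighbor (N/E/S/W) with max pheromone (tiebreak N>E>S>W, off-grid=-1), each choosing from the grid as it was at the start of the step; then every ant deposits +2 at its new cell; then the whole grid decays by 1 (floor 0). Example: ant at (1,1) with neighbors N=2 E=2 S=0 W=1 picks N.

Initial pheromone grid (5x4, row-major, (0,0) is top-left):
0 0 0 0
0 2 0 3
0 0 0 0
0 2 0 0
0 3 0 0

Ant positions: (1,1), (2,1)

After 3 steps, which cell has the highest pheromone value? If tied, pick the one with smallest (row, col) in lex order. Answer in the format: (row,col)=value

Step 1: ant0:(1,1)->N->(0,1) | ant1:(2,1)->N->(1,1)
  grid max=3 at (1,1)
Step 2: ant0:(0,1)->S->(1,1) | ant1:(1,1)->N->(0,1)
  grid max=4 at (1,1)
Step 3: ant0:(1,1)->N->(0,1) | ant1:(0,1)->S->(1,1)
  grid max=5 at (1,1)
Final grid:
  0 3 0 0
  0 5 0 0
  0 0 0 0
  0 0 0 0
  0 0 0 0
Max pheromone 5 at (1,1)

Answer: (1,1)=5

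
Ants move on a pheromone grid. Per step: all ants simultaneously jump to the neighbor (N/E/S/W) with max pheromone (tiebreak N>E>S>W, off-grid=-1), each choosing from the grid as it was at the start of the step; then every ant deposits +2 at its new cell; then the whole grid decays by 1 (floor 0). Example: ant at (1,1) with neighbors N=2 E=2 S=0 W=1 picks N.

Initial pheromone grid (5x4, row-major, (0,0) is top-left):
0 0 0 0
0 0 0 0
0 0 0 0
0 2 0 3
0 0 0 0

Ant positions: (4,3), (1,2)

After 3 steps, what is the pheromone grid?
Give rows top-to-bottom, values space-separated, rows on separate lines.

After step 1: ants at (3,3),(0,2)
  0 0 1 0
  0 0 0 0
  0 0 0 0
  0 1 0 4
  0 0 0 0
After step 2: ants at (2,3),(0,3)
  0 0 0 1
  0 0 0 0
  0 0 0 1
  0 0 0 3
  0 0 0 0
After step 3: ants at (3,3),(1,3)
  0 0 0 0
  0 0 0 1
  0 0 0 0
  0 0 0 4
  0 0 0 0

0 0 0 0
0 0 0 1
0 0 0 0
0 0 0 4
0 0 0 0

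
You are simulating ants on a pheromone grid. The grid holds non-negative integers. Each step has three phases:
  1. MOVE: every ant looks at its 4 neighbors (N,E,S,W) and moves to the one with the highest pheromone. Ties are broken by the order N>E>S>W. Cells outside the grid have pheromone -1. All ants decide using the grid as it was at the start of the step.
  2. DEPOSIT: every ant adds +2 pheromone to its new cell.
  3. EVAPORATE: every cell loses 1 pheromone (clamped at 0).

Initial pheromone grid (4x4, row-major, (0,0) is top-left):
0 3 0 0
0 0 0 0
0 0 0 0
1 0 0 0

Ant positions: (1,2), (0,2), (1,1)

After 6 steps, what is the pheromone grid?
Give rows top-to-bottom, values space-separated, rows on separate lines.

After step 1: ants at (0,2),(0,1),(0,1)
  0 6 1 0
  0 0 0 0
  0 0 0 0
  0 0 0 0
After step 2: ants at (0,1),(0,2),(0,2)
  0 7 4 0
  0 0 0 0
  0 0 0 0
  0 0 0 0
After step 3: ants at (0,2),(0,1),(0,1)
  0 10 5 0
  0 0 0 0
  0 0 0 0
  0 0 0 0
After step 4: ants at (0,1),(0,2),(0,2)
  0 11 8 0
  0 0 0 0
  0 0 0 0
  0 0 0 0
After step 5: ants at (0,2),(0,1),(0,1)
  0 14 9 0
  0 0 0 0
  0 0 0 0
  0 0 0 0
After step 6: ants at (0,1),(0,2),(0,2)
  0 15 12 0
  0 0 0 0
  0 0 0 0
  0 0 0 0

0 15 12 0
0 0 0 0
0 0 0 0
0 0 0 0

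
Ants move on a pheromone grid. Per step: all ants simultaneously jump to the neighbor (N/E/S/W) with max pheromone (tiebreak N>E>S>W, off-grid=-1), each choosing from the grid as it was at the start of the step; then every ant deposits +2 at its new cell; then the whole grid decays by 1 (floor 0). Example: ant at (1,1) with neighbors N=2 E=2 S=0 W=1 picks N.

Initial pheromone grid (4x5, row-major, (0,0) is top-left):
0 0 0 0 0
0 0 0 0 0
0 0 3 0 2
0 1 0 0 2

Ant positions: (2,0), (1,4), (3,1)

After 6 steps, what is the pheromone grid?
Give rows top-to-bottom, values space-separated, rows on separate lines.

After step 1: ants at (1,0),(2,4),(2,1)
  0 0 0 0 0
  1 0 0 0 0
  0 1 2 0 3
  0 0 0 0 1
After step 2: ants at (0,0),(3,4),(2,2)
  1 0 0 0 0
  0 0 0 0 0
  0 0 3 0 2
  0 0 0 0 2
After step 3: ants at (0,1),(2,4),(1,2)
  0 1 0 0 0
  0 0 1 0 0
  0 0 2 0 3
  0 0 0 0 1
After step 4: ants at (0,2),(3,4),(2,2)
  0 0 1 0 0
  0 0 0 0 0
  0 0 3 0 2
  0 0 0 0 2
After step 5: ants at (0,3),(2,4),(1,2)
  0 0 0 1 0
  0 0 1 0 0
  0 0 2 0 3
  0 0 0 0 1
After step 6: ants at (0,4),(3,4),(2,2)
  0 0 0 0 1
  0 0 0 0 0
  0 0 3 0 2
  0 0 0 0 2

0 0 0 0 1
0 0 0 0 0
0 0 3 0 2
0 0 0 0 2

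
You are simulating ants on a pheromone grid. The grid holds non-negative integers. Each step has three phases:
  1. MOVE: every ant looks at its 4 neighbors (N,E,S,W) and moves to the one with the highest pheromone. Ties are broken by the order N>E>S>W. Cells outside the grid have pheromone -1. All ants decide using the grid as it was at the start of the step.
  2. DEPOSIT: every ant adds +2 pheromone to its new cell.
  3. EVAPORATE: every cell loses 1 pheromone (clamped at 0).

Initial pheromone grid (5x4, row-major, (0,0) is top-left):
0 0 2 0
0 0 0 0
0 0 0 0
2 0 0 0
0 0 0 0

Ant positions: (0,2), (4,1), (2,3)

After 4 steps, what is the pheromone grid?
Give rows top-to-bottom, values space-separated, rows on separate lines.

After step 1: ants at (0,3),(3,1),(1,3)
  0 0 1 1
  0 0 0 1
  0 0 0 0
  1 1 0 0
  0 0 0 0
After step 2: ants at (1,3),(3,0),(0,3)
  0 0 0 2
  0 0 0 2
  0 0 0 0
  2 0 0 0
  0 0 0 0
After step 3: ants at (0,3),(2,0),(1,3)
  0 0 0 3
  0 0 0 3
  1 0 0 0
  1 0 0 0
  0 0 0 0
After step 4: ants at (1,3),(3,0),(0,3)
  0 0 0 4
  0 0 0 4
  0 0 0 0
  2 0 0 0
  0 0 0 0

0 0 0 4
0 0 0 4
0 0 0 0
2 0 0 0
0 0 0 0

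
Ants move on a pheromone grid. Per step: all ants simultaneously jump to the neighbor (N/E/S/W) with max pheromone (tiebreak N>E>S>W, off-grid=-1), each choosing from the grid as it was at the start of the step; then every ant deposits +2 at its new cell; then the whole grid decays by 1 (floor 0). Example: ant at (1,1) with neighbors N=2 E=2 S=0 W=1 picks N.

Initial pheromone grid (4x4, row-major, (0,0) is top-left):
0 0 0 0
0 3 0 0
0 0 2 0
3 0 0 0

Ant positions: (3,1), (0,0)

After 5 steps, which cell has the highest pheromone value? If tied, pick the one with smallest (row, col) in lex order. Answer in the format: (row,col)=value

Step 1: ant0:(3,1)->W->(3,0) | ant1:(0,0)->E->(0,1)
  grid max=4 at (3,0)
Step 2: ant0:(3,0)->N->(2,0) | ant1:(0,1)->S->(1,1)
  grid max=3 at (1,1)
Step 3: ant0:(2,0)->S->(3,0) | ant1:(1,1)->N->(0,1)
  grid max=4 at (3,0)
Step 4: ant0:(3,0)->N->(2,0) | ant1:(0,1)->S->(1,1)
  grid max=3 at (1,1)
Step 5: ant0:(2,0)->S->(3,0) | ant1:(1,1)->N->(0,1)
  grid max=4 at (3,0)
Final grid:
  0 1 0 0
  0 2 0 0
  0 0 0 0
  4 0 0 0
Max pheromone 4 at (3,0)

Answer: (3,0)=4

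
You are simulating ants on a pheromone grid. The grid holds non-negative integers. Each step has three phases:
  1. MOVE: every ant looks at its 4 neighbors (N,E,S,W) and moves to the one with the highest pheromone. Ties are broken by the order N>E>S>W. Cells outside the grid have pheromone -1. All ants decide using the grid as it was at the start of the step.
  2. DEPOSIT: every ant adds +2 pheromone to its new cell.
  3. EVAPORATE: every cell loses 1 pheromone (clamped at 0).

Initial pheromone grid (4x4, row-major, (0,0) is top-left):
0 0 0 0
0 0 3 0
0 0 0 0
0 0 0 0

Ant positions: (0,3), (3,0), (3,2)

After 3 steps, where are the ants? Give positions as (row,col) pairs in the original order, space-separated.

Step 1: ant0:(0,3)->S->(1,3) | ant1:(3,0)->N->(2,0) | ant2:(3,2)->N->(2,2)
  grid max=2 at (1,2)
Step 2: ant0:(1,3)->W->(1,2) | ant1:(2,0)->N->(1,0) | ant2:(2,2)->N->(1,2)
  grid max=5 at (1,2)
Step 3: ant0:(1,2)->N->(0,2) | ant1:(1,0)->N->(0,0) | ant2:(1,2)->N->(0,2)
  grid max=4 at (1,2)

(0,2) (0,0) (0,2)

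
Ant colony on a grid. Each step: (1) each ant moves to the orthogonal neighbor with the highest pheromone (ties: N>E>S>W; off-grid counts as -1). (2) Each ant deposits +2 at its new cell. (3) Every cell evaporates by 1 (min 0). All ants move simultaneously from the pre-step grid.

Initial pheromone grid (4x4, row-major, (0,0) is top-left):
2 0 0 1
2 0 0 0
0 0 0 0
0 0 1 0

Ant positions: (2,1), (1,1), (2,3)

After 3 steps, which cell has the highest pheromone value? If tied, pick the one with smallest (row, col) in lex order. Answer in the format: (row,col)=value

Step 1: ant0:(2,1)->N->(1,1) | ant1:(1,1)->W->(1,0) | ant2:(2,3)->N->(1,3)
  grid max=3 at (1,0)
Step 2: ant0:(1,1)->W->(1,0) | ant1:(1,0)->N->(0,0) | ant2:(1,3)->N->(0,3)
  grid max=4 at (1,0)
Step 3: ant0:(1,0)->N->(0,0) | ant1:(0,0)->S->(1,0) | ant2:(0,3)->S->(1,3)
  grid max=5 at (1,0)
Final grid:
  3 0 0 0
  5 0 0 1
  0 0 0 0
  0 0 0 0
Max pheromone 5 at (1,0)

Answer: (1,0)=5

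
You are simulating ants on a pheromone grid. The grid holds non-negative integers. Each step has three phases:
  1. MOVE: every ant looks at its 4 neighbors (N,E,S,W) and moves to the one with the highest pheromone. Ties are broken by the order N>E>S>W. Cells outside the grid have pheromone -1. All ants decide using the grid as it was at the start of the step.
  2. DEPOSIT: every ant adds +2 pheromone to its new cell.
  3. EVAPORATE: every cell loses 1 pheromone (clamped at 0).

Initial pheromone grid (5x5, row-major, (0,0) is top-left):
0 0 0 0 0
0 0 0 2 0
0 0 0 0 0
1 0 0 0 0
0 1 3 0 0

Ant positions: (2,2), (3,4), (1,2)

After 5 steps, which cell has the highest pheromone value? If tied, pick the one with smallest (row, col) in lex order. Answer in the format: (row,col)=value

Answer: (1,3)=11

Derivation:
Step 1: ant0:(2,2)->N->(1,2) | ant1:(3,4)->N->(2,4) | ant2:(1,2)->E->(1,3)
  grid max=3 at (1,3)
Step 2: ant0:(1,2)->E->(1,3) | ant1:(2,4)->N->(1,4) | ant2:(1,3)->W->(1,2)
  grid max=4 at (1,3)
Step 3: ant0:(1,3)->W->(1,2) | ant1:(1,4)->W->(1,3) | ant2:(1,2)->E->(1,3)
  grid max=7 at (1,3)
Step 4: ant0:(1,2)->E->(1,3) | ant1:(1,3)->W->(1,2) | ant2:(1,3)->W->(1,2)
  grid max=8 at (1,3)
Step 5: ant0:(1,3)->W->(1,2) | ant1:(1,2)->E->(1,3) | ant2:(1,2)->E->(1,3)
  grid max=11 at (1,3)
Final grid:
  0 0 0 0 0
  0 0 7 11 0
  0 0 0 0 0
  0 0 0 0 0
  0 0 0 0 0
Max pheromone 11 at (1,3)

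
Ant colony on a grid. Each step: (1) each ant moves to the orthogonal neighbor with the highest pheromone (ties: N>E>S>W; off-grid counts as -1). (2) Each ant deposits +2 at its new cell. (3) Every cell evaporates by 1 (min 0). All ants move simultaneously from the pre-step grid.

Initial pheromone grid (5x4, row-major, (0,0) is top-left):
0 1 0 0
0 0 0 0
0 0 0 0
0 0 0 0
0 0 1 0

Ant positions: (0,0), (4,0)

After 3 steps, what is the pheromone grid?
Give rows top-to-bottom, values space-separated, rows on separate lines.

After step 1: ants at (0,1),(3,0)
  0 2 0 0
  0 0 0 0
  0 0 0 0
  1 0 0 0
  0 0 0 0
After step 2: ants at (0,2),(2,0)
  0 1 1 0
  0 0 0 0
  1 0 0 0
  0 0 0 0
  0 0 0 0
After step 3: ants at (0,1),(1,0)
  0 2 0 0
  1 0 0 0
  0 0 0 0
  0 0 0 0
  0 0 0 0

0 2 0 0
1 0 0 0
0 0 0 0
0 0 0 0
0 0 0 0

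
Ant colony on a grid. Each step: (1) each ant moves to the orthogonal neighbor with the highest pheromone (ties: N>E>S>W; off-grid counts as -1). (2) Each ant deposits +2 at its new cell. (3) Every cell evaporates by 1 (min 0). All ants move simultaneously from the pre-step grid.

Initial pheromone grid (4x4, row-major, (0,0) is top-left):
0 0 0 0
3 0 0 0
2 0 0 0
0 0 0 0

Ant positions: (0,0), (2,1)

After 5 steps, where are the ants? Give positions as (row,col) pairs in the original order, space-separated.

Step 1: ant0:(0,0)->S->(1,0) | ant1:(2,1)->W->(2,0)
  grid max=4 at (1,0)
Step 2: ant0:(1,0)->S->(2,0) | ant1:(2,0)->N->(1,0)
  grid max=5 at (1,0)
Step 3: ant0:(2,0)->N->(1,0) | ant1:(1,0)->S->(2,0)
  grid max=6 at (1,0)
Step 4: ant0:(1,0)->S->(2,0) | ant1:(2,0)->N->(1,0)
  grid max=7 at (1,0)
Step 5: ant0:(2,0)->N->(1,0) | ant1:(1,0)->S->(2,0)
  grid max=8 at (1,0)

(1,0) (2,0)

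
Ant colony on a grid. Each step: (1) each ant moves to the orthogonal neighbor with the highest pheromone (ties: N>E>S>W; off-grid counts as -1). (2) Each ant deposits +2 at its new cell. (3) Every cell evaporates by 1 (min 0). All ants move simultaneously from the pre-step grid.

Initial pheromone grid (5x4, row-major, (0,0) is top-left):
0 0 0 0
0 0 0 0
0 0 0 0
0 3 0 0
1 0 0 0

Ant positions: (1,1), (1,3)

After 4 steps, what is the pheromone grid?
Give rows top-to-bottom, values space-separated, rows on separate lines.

After step 1: ants at (0,1),(0,3)
  0 1 0 1
  0 0 0 0
  0 0 0 0
  0 2 0 0
  0 0 0 0
After step 2: ants at (0,2),(1,3)
  0 0 1 0
  0 0 0 1
  0 0 0 0
  0 1 0 0
  0 0 0 0
After step 3: ants at (0,3),(0,3)
  0 0 0 3
  0 0 0 0
  0 0 0 0
  0 0 0 0
  0 0 0 0
After step 4: ants at (1,3),(1,3)
  0 0 0 2
  0 0 0 3
  0 0 0 0
  0 0 0 0
  0 0 0 0

0 0 0 2
0 0 0 3
0 0 0 0
0 0 0 0
0 0 0 0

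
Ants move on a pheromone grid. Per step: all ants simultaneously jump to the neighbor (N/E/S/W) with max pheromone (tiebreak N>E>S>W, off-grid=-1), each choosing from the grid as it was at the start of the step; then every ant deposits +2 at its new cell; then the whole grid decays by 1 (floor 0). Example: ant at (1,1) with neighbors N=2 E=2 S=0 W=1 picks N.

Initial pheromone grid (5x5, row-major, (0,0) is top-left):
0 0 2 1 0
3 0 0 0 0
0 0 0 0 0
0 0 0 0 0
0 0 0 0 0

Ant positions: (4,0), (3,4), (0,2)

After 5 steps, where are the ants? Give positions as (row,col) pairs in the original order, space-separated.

Step 1: ant0:(4,0)->N->(3,0) | ant1:(3,4)->N->(2,4) | ant2:(0,2)->E->(0,3)
  grid max=2 at (0,3)
Step 2: ant0:(3,0)->N->(2,0) | ant1:(2,4)->N->(1,4) | ant2:(0,3)->W->(0,2)
  grid max=2 at (0,2)
Step 3: ant0:(2,0)->N->(1,0) | ant1:(1,4)->N->(0,4) | ant2:(0,2)->E->(0,3)
  grid max=2 at (0,3)
Step 4: ant0:(1,0)->N->(0,0) | ant1:(0,4)->W->(0,3) | ant2:(0,3)->E->(0,4)
  grid max=3 at (0,3)
Step 5: ant0:(0,0)->S->(1,0) | ant1:(0,3)->E->(0,4) | ant2:(0,4)->W->(0,3)
  grid max=4 at (0,3)

(1,0) (0,4) (0,3)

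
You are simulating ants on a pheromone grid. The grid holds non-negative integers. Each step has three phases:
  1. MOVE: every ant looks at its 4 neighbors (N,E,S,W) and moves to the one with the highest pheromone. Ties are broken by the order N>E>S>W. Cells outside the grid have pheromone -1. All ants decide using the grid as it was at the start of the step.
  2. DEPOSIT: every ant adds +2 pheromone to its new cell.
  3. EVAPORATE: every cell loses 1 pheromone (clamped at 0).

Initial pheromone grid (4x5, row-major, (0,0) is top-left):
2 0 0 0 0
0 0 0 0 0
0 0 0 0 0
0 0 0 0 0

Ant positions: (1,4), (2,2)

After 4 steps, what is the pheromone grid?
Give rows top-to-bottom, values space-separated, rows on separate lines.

After step 1: ants at (0,4),(1,2)
  1 0 0 0 1
  0 0 1 0 0
  0 0 0 0 0
  0 0 0 0 0
After step 2: ants at (1,4),(0,2)
  0 0 1 0 0
  0 0 0 0 1
  0 0 0 0 0
  0 0 0 0 0
After step 3: ants at (0,4),(0,3)
  0 0 0 1 1
  0 0 0 0 0
  0 0 0 0 0
  0 0 0 0 0
After step 4: ants at (0,3),(0,4)
  0 0 0 2 2
  0 0 0 0 0
  0 0 0 0 0
  0 0 0 0 0

0 0 0 2 2
0 0 0 0 0
0 0 0 0 0
0 0 0 0 0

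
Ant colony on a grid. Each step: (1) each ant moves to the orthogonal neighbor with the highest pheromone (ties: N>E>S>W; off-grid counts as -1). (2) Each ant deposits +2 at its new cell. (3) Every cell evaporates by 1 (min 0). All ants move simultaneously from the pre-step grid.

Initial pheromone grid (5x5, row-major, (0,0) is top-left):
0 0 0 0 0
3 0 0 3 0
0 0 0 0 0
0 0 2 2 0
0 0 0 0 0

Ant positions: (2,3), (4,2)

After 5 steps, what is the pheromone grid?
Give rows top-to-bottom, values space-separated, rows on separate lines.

After step 1: ants at (1,3),(3,2)
  0 0 0 0 0
  2 0 0 4 0
  0 0 0 0 0
  0 0 3 1 0
  0 0 0 0 0
After step 2: ants at (0,3),(3,3)
  0 0 0 1 0
  1 0 0 3 0
  0 0 0 0 0
  0 0 2 2 0
  0 0 0 0 0
After step 3: ants at (1,3),(3,2)
  0 0 0 0 0
  0 0 0 4 0
  0 0 0 0 0
  0 0 3 1 0
  0 0 0 0 0
After step 4: ants at (0,3),(3,3)
  0 0 0 1 0
  0 0 0 3 0
  0 0 0 0 0
  0 0 2 2 0
  0 0 0 0 0
After step 5: ants at (1,3),(3,2)
  0 0 0 0 0
  0 0 0 4 0
  0 0 0 0 0
  0 0 3 1 0
  0 0 0 0 0

0 0 0 0 0
0 0 0 4 0
0 0 0 0 0
0 0 3 1 0
0 0 0 0 0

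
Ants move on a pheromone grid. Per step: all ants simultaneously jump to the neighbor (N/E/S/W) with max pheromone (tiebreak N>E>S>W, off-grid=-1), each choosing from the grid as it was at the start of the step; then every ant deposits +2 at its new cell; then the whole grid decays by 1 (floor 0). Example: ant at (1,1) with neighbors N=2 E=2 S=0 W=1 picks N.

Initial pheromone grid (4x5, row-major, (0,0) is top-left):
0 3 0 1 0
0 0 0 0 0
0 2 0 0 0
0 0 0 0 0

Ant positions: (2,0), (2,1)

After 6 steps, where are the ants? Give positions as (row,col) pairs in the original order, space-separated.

Step 1: ant0:(2,0)->E->(2,1) | ant1:(2,1)->N->(1,1)
  grid max=3 at (2,1)
Step 2: ant0:(2,1)->N->(1,1) | ant1:(1,1)->S->(2,1)
  grid max=4 at (2,1)
Step 3: ant0:(1,1)->S->(2,1) | ant1:(2,1)->N->(1,1)
  grid max=5 at (2,1)
Step 4: ant0:(2,1)->N->(1,1) | ant1:(1,1)->S->(2,1)
  grid max=6 at (2,1)
Step 5: ant0:(1,1)->S->(2,1) | ant1:(2,1)->N->(1,1)
  grid max=7 at (2,1)
Step 6: ant0:(2,1)->N->(1,1) | ant1:(1,1)->S->(2,1)
  grid max=8 at (2,1)

(1,1) (2,1)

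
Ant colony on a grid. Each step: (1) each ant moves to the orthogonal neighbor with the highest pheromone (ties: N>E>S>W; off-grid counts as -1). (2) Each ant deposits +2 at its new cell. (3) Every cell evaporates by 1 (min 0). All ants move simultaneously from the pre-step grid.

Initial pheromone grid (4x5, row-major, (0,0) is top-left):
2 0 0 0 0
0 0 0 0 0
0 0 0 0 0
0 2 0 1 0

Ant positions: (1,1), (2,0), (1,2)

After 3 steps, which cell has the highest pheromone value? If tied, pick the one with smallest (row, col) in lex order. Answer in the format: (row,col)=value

Step 1: ant0:(1,1)->N->(0,1) | ant1:(2,0)->N->(1,0) | ant2:(1,2)->N->(0,2)
  grid max=1 at (0,0)
Step 2: ant0:(0,1)->E->(0,2) | ant1:(1,0)->N->(0,0) | ant2:(0,2)->W->(0,1)
  grid max=2 at (0,0)
Step 3: ant0:(0,2)->W->(0,1) | ant1:(0,0)->E->(0,1) | ant2:(0,1)->E->(0,2)
  grid max=5 at (0,1)
Final grid:
  1 5 3 0 0
  0 0 0 0 0
  0 0 0 0 0
  0 0 0 0 0
Max pheromone 5 at (0,1)

Answer: (0,1)=5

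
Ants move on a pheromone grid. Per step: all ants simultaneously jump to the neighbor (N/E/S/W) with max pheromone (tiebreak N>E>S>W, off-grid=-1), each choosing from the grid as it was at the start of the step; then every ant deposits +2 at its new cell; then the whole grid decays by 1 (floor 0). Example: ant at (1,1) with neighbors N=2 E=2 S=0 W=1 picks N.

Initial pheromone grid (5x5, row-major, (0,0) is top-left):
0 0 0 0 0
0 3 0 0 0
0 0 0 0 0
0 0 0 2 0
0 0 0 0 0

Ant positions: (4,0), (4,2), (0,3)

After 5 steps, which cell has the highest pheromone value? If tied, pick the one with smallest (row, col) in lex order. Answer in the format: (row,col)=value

Answer: (0,1)=1

Derivation:
Step 1: ant0:(4,0)->N->(3,0) | ant1:(4,2)->N->(3,2) | ant2:(0,3)->E->(0,4)
  grid max=2 at (1,1)
Step 2: ant0:(3,0)->N->(2,0) | ant1:(3,2)->E->(3,3) | ant2:(0,4)->S->(1,4)
  grid max=2 at (3,3)
Step 3: ant0:(2,0)->N->(1,0) | ant1:(3,3)->N->(2,3) | ant2:(1,4)->N->(0,4)
  grid max=1 at (0,4)
Step 4: ant0:(1,0)->N->(0,0) | ant1:(2,3)->S->(3,3) | ant2:(0,4)->S->(1,4)
  grid max=2 at (3,3)
Step 5: ant0:(0,0)->E->(0,1) | ant1:(3,3)->N->(2,3) | ant2:(1,4)->N->(0,4)
  grid max=1 at (0,1)
Final grid:
  0 1 0 0 1
  0 0 0 0 0
  0 0 0 1 0
  0 0 0 1 0
  0 0 0 0 0
Max pheromone 1 at (0,1)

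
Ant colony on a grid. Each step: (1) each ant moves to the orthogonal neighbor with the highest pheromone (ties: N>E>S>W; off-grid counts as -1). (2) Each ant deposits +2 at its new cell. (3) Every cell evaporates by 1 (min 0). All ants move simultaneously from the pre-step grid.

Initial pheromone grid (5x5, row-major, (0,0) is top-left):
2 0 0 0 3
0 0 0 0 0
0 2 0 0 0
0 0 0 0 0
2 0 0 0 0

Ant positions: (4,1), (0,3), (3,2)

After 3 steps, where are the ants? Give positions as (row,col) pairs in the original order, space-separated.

Step 1: ant0:(4,1)->W->(4,0) | ant1:(0,3)->E->(0,4) | ant2:(3,2)->N->(2,2)
  grid max=4 at (0,4)
Step 2: ant0:(4,0)->N->(3,0) | ant1:(0,4)->S->(1,4) | ant2:(2,2)->W->(2,1)
  grid max=3 at (0,4)
Step 3: ant0:(3,0)->S->(4,0) | ant1:(1,4)->N->(0,4) | ant2:(2,1)->N->(1,1)
  grid max=4 at (0,4)

(4,0) (0,4) (1,1)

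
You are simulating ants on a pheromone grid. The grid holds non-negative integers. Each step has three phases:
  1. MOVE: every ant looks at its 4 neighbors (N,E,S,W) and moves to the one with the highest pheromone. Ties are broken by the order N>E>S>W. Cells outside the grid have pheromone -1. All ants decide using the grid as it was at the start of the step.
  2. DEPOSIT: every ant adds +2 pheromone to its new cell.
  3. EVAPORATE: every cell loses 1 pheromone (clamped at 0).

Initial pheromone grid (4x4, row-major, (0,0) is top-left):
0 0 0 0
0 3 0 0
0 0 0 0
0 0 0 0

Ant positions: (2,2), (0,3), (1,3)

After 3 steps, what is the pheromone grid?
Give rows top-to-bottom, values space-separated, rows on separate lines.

After step 1: ants at (1,2),(1,3),(0,3)
  0 0 0 1
  0 2 1 1
  0 0 0 0
  0 0 0 0
After step 2: ants at (1,1),(0,3),(1,3)
  0 0 0 2
  0 3 0 2
  0 0 0 0
  0 0 0 0
After step 3: ants at (0,1),(1,3),(0,3)
  0 1 0 3
  0 2 0 3
  0 0 0 0
  0 0 0 0

0 1 0 3
0 2 0 3
0 0 0 0
0 0 0 0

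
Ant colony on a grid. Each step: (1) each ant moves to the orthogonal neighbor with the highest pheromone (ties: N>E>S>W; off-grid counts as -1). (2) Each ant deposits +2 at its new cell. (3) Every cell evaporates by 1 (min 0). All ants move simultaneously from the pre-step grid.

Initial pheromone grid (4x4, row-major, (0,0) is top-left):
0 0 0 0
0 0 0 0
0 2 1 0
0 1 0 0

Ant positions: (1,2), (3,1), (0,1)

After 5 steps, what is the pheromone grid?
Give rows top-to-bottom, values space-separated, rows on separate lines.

After step 1: ants at (2,2),(2,1),(0,2)
  0 0 1 0
  0 0 0 0
  0 3 2 0
  0 0 0 0
After step 2: ants at (2,1),(2,2),(0,3)
  0 0 0 1
  0 0 0 0
  0 4 3 0
  0 0 0 0
After step 3: ants at (2,2),(2,1),(1,3)
  0 0 0 0
  0 0 0 1
  0 5 4 0
  0 0 0 0
After step 4: ants at (2,1),(2,2),(0,3)
  0 0 0 1
  0 0 0 0
  0 6 5 0
  0 0 0 0
After step 5: ants at (2,2),(2,1),(1,3)
  0 0 0 0
  0 0 0 1
  0 7 6 0
  0 0 0 0

0 0 0 0
0 0 0 1
0 7 6 0
0 0 0 0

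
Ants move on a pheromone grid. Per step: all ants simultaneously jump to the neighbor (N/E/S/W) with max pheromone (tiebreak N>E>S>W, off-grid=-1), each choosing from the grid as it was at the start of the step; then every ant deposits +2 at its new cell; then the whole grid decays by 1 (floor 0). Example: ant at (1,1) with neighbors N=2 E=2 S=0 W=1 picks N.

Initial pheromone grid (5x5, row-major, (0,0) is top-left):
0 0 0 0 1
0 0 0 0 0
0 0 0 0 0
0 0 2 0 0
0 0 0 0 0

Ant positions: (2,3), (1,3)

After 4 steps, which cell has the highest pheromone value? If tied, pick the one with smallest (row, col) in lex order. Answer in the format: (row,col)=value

Step 1: ant0:(2,3)->N->(1,3) | ant1:(1,3)->N->(0,3)
  grid max=1 at (0,3)
Step 2: ant0:(1,3)->N->(0,3) | ant1:(0,3)->S->(1,3)
  grid max=2 at (0,3)
Step 3: ant0:(0,3)->S->(1,3) | ant1:(1,3)->N->(0,3)
  grid max=3 at (0,3)
Step 4: ant0:(1,3)->N->(0,3) | ant1:(0,3)->S->(1,3)
  grid max=4 at (0,3)
Final grid:
  0 0 0 4 0
  0 0 0 4 0
  0 0 0 0 0
  0 0 0 0 0
  0 0 0 0 0
Max pheromone 4 at (0,3)

Answer: (0,3)=4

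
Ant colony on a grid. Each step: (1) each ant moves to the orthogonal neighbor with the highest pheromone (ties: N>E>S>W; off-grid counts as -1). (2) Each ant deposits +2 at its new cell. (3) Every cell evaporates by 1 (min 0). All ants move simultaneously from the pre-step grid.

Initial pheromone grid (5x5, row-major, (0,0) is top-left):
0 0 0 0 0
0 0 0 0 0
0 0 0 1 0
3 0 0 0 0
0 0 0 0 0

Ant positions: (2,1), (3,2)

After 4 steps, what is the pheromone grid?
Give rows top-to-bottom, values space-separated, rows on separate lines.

After step 1: ants at (1,1),(2,2)
  0 0 0 0 0
  0 1 0 0 0
  0 0 1 0 0
  2 0 0 0 0
  0 0 0 0 0
After step 2: ants at (0,1),(1,2)
  0 1 0 0 0
  0 0 1 0 0
  0 0 0 0 0
  1 0 0 0 0
  0 0 0 0 0
After step 3: ants at (0,2),(0,2)
  0 0 3 0 0
  0 0 0 0 0
  0 0 0 0 0
  0 0 0 0 0
  0 0 0 0 0
After step 4: ants at (0,3),(0,3)
  0 0 2 3 0
  0 0 0 0 0
  0 0 0 0 0
  0 0 0 0 0
  0 0 0 0 0

0 0 2 3 0
0 0 0 0 0
0 0 0 0 0
0 0 0 0 0
0 0 0 0 0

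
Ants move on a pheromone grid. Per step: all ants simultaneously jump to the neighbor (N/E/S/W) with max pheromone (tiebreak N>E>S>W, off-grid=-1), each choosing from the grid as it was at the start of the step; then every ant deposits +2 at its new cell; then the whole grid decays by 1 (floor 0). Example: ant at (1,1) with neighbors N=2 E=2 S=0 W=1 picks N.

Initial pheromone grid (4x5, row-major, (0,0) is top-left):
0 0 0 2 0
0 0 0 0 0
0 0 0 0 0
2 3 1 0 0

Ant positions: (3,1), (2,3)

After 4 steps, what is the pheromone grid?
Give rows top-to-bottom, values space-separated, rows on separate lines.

After step 1: ants at (3,0),(1,3)
  0 0 0 1 0
  0 0 0 1 0
  0 0 0 0 0
  3 2 0 0 0
After step 2: ants at (3,1),(0,3)
  0 0 0 2 0
  0 0 0 0 0
  0 0 0 0 0
  2 3 0 0 0
After step 3: ants at (3,0),(0,4)
  0 0 0 1 1
  0 0 0 0 0
  0 0 0 0 0
  3 2 0 0 0
After step 4: ants at (3,1),(0,3)
  0 0 0 2 0
  0 0 0 0 0
  0 0 0 0 0
  2 3 0 0 0

0 0 0 2 0
0 0 0 0 0
0 0 0 0 0
2 3 0 0 0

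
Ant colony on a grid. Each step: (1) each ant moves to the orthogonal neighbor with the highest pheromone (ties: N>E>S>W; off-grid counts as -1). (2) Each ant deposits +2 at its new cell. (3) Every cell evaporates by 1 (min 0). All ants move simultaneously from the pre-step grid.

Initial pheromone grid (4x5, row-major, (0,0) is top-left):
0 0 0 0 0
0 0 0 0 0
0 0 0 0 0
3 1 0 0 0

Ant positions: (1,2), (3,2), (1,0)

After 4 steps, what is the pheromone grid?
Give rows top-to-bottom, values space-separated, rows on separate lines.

After step 1: ants at (0,2),(3,1),(0,0)
  1 0 1 0 0
  0 0 0 0 0
  0 0 0 0 0
  2 2 0 0 0
After step 2: ants at (0,3),(3,0),(0,1)
  0 1 0 1 0
  0 0 0 0 0
  0 0 0 0 0
  3 1 0 0 0
After step 3: ants at (0,4),(3,1),(0,2)
  0 0 1 0 1
  0 0 0 0 0
  0 0 0 0 0
  2 2 0 0 0
After step 4: ants at (1,4),(3,0),(0,3)
  0 0 0 1 0
  0 0 0 0 1
  0 0 0 0 0
  3 1 0 0 0

0 0 0 1 0
0 0 0 0 1
0 0 0 0 0
3 1 0 0 0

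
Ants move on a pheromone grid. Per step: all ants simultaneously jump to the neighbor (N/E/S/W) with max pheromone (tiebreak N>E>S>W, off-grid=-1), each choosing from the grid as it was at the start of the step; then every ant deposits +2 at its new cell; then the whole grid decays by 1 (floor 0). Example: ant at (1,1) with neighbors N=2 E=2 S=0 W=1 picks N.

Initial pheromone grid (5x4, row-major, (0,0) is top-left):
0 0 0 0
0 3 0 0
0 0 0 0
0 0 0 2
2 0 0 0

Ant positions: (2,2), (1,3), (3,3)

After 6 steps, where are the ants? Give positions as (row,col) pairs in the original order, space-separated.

Step 1: ant0:(2,2)->N->(1,2) | ant1:(1,3)->N->(0,3) | ant2:(3,3)->N->(2,3)
  grid max=2 at (1,1)
Step 2: ant0:(1,2)->W->(1,1) | ant1:(0,3)->S->(1,3) | ant2:(2,3)->S->(3,3)
  grid max=3 at (1,1)
Step 3: ant0:(1,1)->N->(0,1) | ant1:(1,3)->N->(0,3) | ant2:(3,3)->N->(2,3)
  grid max=2 at (1,1)
Step 4: ant0:(0,1)->S->(1,1) | ant1:(0,3)->S->(1,3) | ant2:(2,3)->S->(3,3)
  grid max=3 at (1,1)
Step 5: ant0:(1,1)->N->(0,1) | ant1:(1,3)->N->(0,3) | ant2:(3,3)->N->(2,3)
  grid max=2 at (1,1)
Step 6: ant0:(0,1)->S->(1,1) | ant1:(0,3)->S->(1,3) | ant2:(2,3)->S->(3,3)
  grid max=3 at (1,1)

(1,1) (1,3) (3,3)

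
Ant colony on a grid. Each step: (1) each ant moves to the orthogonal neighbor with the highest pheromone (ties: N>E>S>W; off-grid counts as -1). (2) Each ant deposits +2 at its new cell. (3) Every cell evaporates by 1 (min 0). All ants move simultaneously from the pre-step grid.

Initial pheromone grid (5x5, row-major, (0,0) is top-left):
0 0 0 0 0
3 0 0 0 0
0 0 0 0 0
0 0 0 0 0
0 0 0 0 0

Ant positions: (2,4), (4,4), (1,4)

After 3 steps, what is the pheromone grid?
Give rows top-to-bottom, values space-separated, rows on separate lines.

After step 1: ants at (1,4),(3,4),(0,4)
  0 0 0 0 1
  2 0 0 0 1
  0 0 0 0 0
  0 0 0 0 1
  0 0 0 0 0
After step 2: ants at (0,4),(2,4),(1,4)
  0 0 0 0 2
  1 0 0 0 2
  0 0 0 0 1
  0 0 0 0 0
  0 0 0 0 0
After step 3: ants at (1,4),(1,4),(0,4)
  0 0 0 0 3
  0 0 0 0 5
  0 0 0 0 0
  0 0 0 0 0
  0 0 0 0 0

0 0 0 0 3
0 0 0 0 5
0 0 0 0 0
0 0 0 0 0
0 0 0 0 0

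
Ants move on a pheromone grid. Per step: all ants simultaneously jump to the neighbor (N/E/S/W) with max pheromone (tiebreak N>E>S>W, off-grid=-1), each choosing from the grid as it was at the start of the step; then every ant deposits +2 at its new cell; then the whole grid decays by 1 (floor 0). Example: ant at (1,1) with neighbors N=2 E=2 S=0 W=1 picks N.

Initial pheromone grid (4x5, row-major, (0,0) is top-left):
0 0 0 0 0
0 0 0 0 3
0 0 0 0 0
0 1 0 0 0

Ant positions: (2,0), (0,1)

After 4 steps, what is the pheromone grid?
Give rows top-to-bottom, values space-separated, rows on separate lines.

After step 1: ants at (1,0),(0,2)
  0 0 1 0 0
  1 0 0 0 2
  0 0 0 0 0
  0 0 0 0 0
After step 2: ants at (0,0),(0,3)
  1 0 0 1 0
  0 0 0 0 1
  0 0 0 0 0
  0 0 0 0 0
After step 3: ants at (0,1),(0,4)
  0 1 0 0 1
  0 0 0 0 0
  0 0 0 0 0
  0 0 0 0 0
After step 4: ants at (0,2),(1,4)
  0 0 1 0 0
  0 0 0 0 1
  0 0 0 0 0
  0 0 0 0 0

0 0 1 0 0
0 0 0 0 1
0 0 0 0 0
0 0 0 0 0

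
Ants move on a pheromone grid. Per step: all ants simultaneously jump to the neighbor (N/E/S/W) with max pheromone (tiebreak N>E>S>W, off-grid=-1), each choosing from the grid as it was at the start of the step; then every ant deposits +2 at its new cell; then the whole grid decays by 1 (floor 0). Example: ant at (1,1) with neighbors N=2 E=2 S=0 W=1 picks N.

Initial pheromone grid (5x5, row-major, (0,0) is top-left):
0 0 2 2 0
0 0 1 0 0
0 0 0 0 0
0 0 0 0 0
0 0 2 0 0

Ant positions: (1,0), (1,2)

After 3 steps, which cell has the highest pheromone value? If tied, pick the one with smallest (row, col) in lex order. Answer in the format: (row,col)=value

Step 1: ant0:(1,0)->N->(0,0) | ant1:(1,2)->N->(0,2)
  grid max=3 at (0,2)
Step 2: ant0:(0,0)->E->(0,1) | ant1:(0,2)->E->(0,3)
  grid max=2 at (0,2)
Step 3: ant0:(0,1)->E->(0,2) | ant1:(0,3)->W->(0,2)
  grid max=5 at (0,2)
Final grid:
  0 0 5 1 0
  0 0 0 0 0
  0 0 0 0 0
  0 0 0 0 0
  0 0 0 0 0
Max pheromone 5 at (0,2)

Answer: (0,2)=5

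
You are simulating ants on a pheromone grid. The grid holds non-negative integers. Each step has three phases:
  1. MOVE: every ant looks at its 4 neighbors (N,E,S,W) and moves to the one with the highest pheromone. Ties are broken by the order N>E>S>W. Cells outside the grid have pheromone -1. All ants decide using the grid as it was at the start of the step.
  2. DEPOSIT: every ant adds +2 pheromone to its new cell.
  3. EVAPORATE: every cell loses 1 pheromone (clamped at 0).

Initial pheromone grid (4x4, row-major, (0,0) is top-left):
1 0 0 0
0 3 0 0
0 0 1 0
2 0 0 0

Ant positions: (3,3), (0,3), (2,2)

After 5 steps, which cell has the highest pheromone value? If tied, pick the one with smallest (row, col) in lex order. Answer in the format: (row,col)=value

Step 1: ant0:(3,3)->N->(2,3) | ant1:(0,3)->S->(1,3) | ant2:(2,2)->N->(1,2)
  grid max=2 at (1,1)
Step 2: ant0:(2,3)->N->(1,3) | ant1:(1,3)->S->(2,3) | ant2:(1,2)->W->(1,1)
  grid max=3 at (1,1)
Step 3: ant0:(1,3)->S->(2,3) | ant1:(2,3)->N->(1,3) | ant2:(1,1)->N->(0,1)
  grid max=3 at (1,3)
Step 4: ant0:(2,3)->N->(1,3) | ant1:(1,3)->S->(2,3) | ant2:(0,1)->S->(1,1)
  grid max=4 at (1,3)
Step 5: ant0:(1,3)->S->(2,3) | ant1:(2,3)->N->(1,3) | ant2:(1,1)->N->(0,1)
  grid max=5 at (1,3)
Final grid:
  0 1 0 0
  0 2 0 5
  0 0 0 5
  0 0 0 0
Max pheromone 5 at (1,3)

Answer: (1,3)=5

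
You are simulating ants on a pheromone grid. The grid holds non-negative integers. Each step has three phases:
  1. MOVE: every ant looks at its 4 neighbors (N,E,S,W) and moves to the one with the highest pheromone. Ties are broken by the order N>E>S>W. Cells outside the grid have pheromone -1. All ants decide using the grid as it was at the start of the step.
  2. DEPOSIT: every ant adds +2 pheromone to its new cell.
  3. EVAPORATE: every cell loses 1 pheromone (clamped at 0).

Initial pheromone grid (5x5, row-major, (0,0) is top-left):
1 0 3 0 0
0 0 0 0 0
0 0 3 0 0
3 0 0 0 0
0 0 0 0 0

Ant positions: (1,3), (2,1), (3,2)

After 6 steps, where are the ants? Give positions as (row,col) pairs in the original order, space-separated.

Step 1: ant0:(1,3)->N->(0,3) | ant1:(2,1)->E->(2,2) | ant2:(3,2)->N->(2,2)
  grid max=6 at (2,2)
Step 2: ant0:(0,3)->W->(0,2) | ant1:(2,2)->N->(1,2) | ant2:(2,2)->N->(1,2)
  grid max=5 at (2,2)
Step 3: ant0:(0,2)->S->(1,2) | ant1:(1,2)->S->(2,2) | ant2:(1,2)->S->(2,2)
  grid max=8 at (2,2)
Step 4: ant0:(1,2)->S->(2,2) | ant1:(2,2)->N->(1,2) | ant2:(2,2)->N->(1,2)
  grid max=9 at (2,2)
Step 5: ant0:(2,2)->N->(1,2) | ant1:(1,2)->S->(2,2) | ant2:(1,2)->S->(2,2)
  grid max=12 at (2,2)
Step 6: ant0:(1,2)->S->(2,2) | ant1:(2,2)->N->(1,2) | ant2:(2,2)->N->(1,2)
  grid max=13 at (2,2)

(2,2) (1,2) (1,2)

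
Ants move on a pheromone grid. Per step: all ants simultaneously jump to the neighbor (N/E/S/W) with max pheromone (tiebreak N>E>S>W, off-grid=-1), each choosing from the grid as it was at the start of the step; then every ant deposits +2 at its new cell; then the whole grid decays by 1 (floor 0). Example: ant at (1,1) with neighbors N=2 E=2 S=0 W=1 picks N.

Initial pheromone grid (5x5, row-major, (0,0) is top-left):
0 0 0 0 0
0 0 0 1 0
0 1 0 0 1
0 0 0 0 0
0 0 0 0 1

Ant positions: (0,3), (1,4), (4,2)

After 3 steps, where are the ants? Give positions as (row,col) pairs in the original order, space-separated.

Step 1: ant0:(0,3)->S->(1,3) | ant1:(1,4)->S->(2,4) | ant2:(4,2)->N->(3,2)
  grid max=2 at (1,3)
Step 2: ant0:(1,3)->N->(0,3) | ant1:(2,4)->N->(1,4) | ant2:(3,2)->N->(2,2)
  grid max=1 at (0,3)
Step 3: ant0:(0,3)->S->(1,3) | ant1:(1,4)->S->(2,4) | ant2:(2,2)->N->(1,2)
  grid max=2 at (1,3)

(1,3) (2,4) (1,2)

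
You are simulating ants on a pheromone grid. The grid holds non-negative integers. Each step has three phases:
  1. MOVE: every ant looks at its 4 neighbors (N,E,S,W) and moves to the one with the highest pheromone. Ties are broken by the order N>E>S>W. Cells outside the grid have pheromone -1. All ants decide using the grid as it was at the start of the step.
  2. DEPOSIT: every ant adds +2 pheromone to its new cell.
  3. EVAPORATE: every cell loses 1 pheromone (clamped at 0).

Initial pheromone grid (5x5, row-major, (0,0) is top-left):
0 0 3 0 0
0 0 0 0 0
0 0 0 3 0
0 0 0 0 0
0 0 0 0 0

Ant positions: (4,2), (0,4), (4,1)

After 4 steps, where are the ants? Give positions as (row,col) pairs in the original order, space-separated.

Step 1: ant0:(4,2)->N->(3,2) | ant1:(0,4)->S->(1,4) | ant2:(4,1)->N->(3,1)
  grid max=2 at (0,2)
Step 2: ant0:(3,2)->W->(3,1) | ant1:(1,4)->N->(0,4) | ant2:(3,1)->E->(3,2)
  grid max=2 at (3,1)
Step 3: ant0:(3,1)->E->(3,2) | ant1:(0,4)->S->(1,4) | ant2:(3,2)->W->(3,1)
  grid max=3 at (3,1)
Step 4: ant0:(3,2)->W->(3,1) | ant1:(1,4)->N->(0,4) | ant2:(3,1)->E->(3,2)
  grid max=4 at (3,1)

(3,1) (0,4) (3,2)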